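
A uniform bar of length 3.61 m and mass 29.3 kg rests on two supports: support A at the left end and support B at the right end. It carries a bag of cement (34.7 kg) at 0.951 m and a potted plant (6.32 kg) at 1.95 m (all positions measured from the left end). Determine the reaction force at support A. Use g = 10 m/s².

Sum moments about support B (its reaction then has zero moment arm).
Beam weight: 29.3 × 10 = 293 N down at 1.805 m → arm 1.805 m, τ = 293 × 1.805 = 528.9 N·m counterclockwise.
Bag of cement: 34.7 × 10 = 347 N down at 0.951 m → arm 2.659 m, τ = 347 × 2.659 = 922.7 N·m counterclockwise.
Potted plant: 6.32 × 10 = 63.2 N down at 1.95 m → arm 1.66 m, τ = 63.2 × 1.66 = 104.9 N·m counterclockwise.
Net load moment about support B = 1556 N·m counterclockwise.
Reaction R at support A is upward at 0 m, arm 3.61 m → moment R × 3.61 clockwise.
Στ = 0 ⇒ R × 3.61 = 1556 ⇒ R = 431 N.

R_A ≈ 431 N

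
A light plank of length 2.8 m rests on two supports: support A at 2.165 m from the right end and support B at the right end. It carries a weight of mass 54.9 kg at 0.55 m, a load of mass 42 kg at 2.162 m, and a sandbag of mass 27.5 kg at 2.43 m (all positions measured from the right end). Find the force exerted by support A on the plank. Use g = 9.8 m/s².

R_A ≈ 850 N

Choose support B as the axis so its reaction then has zero moment arm.
Weight: 54.9 × 9.8 = 538 N down at 0.55 m → arm 0.55 m, τ = 538 × 0.55 = 295.9 N·m counterclockwise.
Load: 42 × 9.8 = 411.6 N down at 2.162 m → arm 2.162 m, τ = 411.6 × 2.162 = 889.9 N·m counterclockwise.
Sandbag: 27.5 × 9.8 = 269.5 N down at 2.43 m → arm 2.43 m, τ = 269.5 × 2.43 = 654.9 N·m counterclockwise.
Net load moment about support B = 1841 N·m counterclockwise.
Reaction R at support A is upward at 2.165 m, arm 2.165 m → moment R × 2.165 clockwise.
Setting net torque to zero: R × 2.165 = 1841 → R = 850 N.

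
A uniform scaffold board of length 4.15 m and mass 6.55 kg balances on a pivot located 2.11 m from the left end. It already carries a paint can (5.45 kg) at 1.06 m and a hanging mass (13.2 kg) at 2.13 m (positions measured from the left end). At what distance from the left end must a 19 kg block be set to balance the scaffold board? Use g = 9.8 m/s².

About the pivot (at 2.11 m from the left end):
Beam weight: 6.55 × 9.8 = 64.19 N down at 2.075 m → arm 0.035 m, τ = 64.19 × 0.035 = 2.247 N·m counterclockwise.
Paint can: 5.45 × 9.8 = 53.41 N down at 1.06 m → arm 1.05 m, τ = 53.41 × 1.05 = 56.08 N·m counterclockwise.
Hanging mass: 13.2 × 9.8 = 129.4 N down at 2.13 m → arm 0.02 m, τ = 129.4 × 0.02 = 2.588 N·m clockwise.
Net moment of existing loads = 55.74 N·m counterclockwise.
The block weighs 19 × 9.8 = 186.2 N and must supply an equal clockwise moment, so its lever arm about the pivot is 55.74 / 186.2 = 0.299 m.
That puts it at 2.11 + 0.299 = 2.41 m from the left end.

x ≈ 2.41 m from the left end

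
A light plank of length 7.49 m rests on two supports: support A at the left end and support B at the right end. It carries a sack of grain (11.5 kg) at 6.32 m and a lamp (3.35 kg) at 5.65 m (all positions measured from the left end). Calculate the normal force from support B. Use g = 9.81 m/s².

Take moments about support A.
Sack of grain: 11.5 × 9.81 = 112.8 N down at 6.32 m → arm 6.32 m, τ = 112.8 × 6.32 = 712.9 N·m clockwise.
Lamp: 3.35 × 9.81 = 32.86 N down at 5.65 m → arm 5.65 m, τ = 32.86 × 5.65 = 185.7 N·m clockwise.
Net load moment about support A = 898.6 N·m clockwise.
Reaction R at support B is upward at 7.49 m, arm 7.49 m → moment R × 7.49 counterclockwise.
Setting net torque to zero: R × 7.49 = 898.6 → R = 120 N.

R_B ≈ 120 N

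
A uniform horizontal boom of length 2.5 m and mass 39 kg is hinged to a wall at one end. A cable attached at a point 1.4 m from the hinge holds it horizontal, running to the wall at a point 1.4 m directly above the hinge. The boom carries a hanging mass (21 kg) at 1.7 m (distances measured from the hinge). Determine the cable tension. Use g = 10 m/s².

Take moments about the hinge.
Beam weight: 39 × 10 = 390 N down at 1.25 m → arm 1.25 m, τ = 390 × 1.25 = 487.5 N·m clockwise.
Hanging mass: 21 × 10 = 210 N down at 1.7 m → arm 1.7 m, τ = 210 × 1.7 = 357 N·m clockwise.
Total clockwise load moment = 844.5 N·m.
The cable tension T acts at 1.4 m; only its component perpendicular to the boom, T sinθ, produces torque. sinθ = h/√(h²+d²) = 1.4/√(1.4²+1.4²) = 0.7071.
Balancing moments: T × 1.4 × 0.7071 = 844.5, giving T = 844.5 / 0.9899 = 853 N.

T ≈ 853 N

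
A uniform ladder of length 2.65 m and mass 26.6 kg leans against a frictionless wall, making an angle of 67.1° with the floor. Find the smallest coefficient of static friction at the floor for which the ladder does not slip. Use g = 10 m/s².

μ_min ≈ 0.211

Take moments about the foot of the ladder.
Ladder weight 26.6×10 = 266 N acts at 1.325 m along the ladder; its horizontal arm is 1.325·cos67.1° = 0.5156 m → τ = 137.1 N·m clockwise.
Wall normal N acts horizontally at the top; its moment arm is the height L sinθ = 2.65·sin67.1° = 2.441 m, counterclockwise.
For rotational equilibrium, N × 2.441 = 137.1, so N = 56.17 N.
ΣFx = 0 ⇒ f = N_wall = 56.17 N. ΣFy = 0 ⇒ N_floor = 266 N.
μ_min = f / N_floor = 56.17 / 266 = 0.211.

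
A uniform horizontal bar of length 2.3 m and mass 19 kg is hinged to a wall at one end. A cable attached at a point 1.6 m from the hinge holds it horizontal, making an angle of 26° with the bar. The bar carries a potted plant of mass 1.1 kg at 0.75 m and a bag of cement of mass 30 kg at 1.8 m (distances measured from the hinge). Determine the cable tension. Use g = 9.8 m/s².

T ≈ 1070 N

About the hinge:
Beam weight: 19 × 9.8 = 186.2 N down at 1.15 m → arm 1.15 m, τ = 186.2 × 1.15 = 214.1 N·m clockwise.
Potted plant: 1.1 × 9.8 = 10.78 N down at 0.75 m → arm 0.75 m, τ = 10.78 × 0.75 = 8.085 N·m clockwise.
Bag of cement: 30 × 9.8 = 294 N down at 1.8 m → arm 1.8 m, τ = 294 × 1.8 = 529.2 N·m clockwise.
Total clockwise load moment = 751.4 N·m.
The cable tension T acts at 1.6 m; only its component perpendicular to the bar, T sinθ, produces torque. sin 26° = 0.4384.
Στ = 0 ⇒ T × 1.6 × 0.4384 = 751.4 ⇒ T = 751.4 / 0.7014 = 1070 N.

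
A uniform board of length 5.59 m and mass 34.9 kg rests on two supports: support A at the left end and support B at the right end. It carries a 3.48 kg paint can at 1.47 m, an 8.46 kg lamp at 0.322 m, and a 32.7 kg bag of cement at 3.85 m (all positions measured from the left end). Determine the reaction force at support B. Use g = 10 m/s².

Sum moments about support A (its reaction then has zero moment arm).
Beam weight: 34.9 × 10 = 349 N down at 2.795 m → arm 2.795 m, τ = 349 × 2.795 = 975.5 N·m clockwise.
Paint can: 3.48 × 10 = 34.8 N down at 1.47 m → arm 1.47 m, τ = 34.8 × 1.47 = 51.16 N·m clockwise.
Lamp: 8.46 × 10 = 84.6 N down at 0.322 m → arm 0.322 m, τ = 84.6 × 0.322 = 27.24 N·m clockwise.
Bag of cement: 32.7 × 10 = 327 N down at 3.85 m → arm 3.85 m, τ = 327 × 3.85 = 1259 N·m clockwise.
Net load moment about support A = 2313 N·m clockwise.
Reaction R at support B is upward at 5.59 m, arm 5.59 m → moment R × 5.59 counterclockwise.
Balancing moments: R × 5.59 = 2313, giving R = 414 N.

R_B ≈ 414 N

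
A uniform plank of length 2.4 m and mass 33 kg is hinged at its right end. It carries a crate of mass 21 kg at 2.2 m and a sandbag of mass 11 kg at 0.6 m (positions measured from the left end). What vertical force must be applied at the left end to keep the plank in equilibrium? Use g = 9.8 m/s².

F ≈ 260 N

Taking torques about the right end:
Beam weight: 33 × 9.8 = 323.4 N down at 1.2 m → arm 1.2 m, τ = 323.4 × 1.2 = 388.1 N·m counterclockwise.
Crate: 21 × 9.8 = 205.8 N down at 2.2 m → arm 0.2 m, τ = 205.8 × 0.2 = 41.16 N·m counterclockwise.
Sandbag: 11 × 9.8 = 107.8 N down at 0.6 m → arm 1.8 m, τ = 107.8 × 1.8 = 194 N·m counterclockwise.
Net moment of the loads = 623.3 N·m counterclockwise.
The upward force F acts at the left end, arm 2.4 m, giving F × 2.4 clockwise.
Balancing moments: F × 2.4 = 623.3, giving F = 623.3 / 2.4 = 260 N.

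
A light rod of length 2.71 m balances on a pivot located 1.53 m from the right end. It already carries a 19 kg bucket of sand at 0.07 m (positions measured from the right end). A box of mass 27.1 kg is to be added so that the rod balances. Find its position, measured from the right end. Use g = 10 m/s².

x ≈ 2.55 m from the right end

Taking torques about the pivot (at 1.53 m from the right end):
Bucket of sand: 19 × 10 = 190 N down at 0.07 m → arm 1.46 m, τ = 190 × 1.46 = 277.4 N·m clockwise.
Net moment of existing loads = 277.4 N·m clockwise.
The box weighs 27.1 × 10 = 271 N and must supply an equal counterclockwise moment, so its lever arm about the pivot is 277.4 / 271 = 1.02 m.
That puts it at 1.53 + 1.02 = 2.55 m from the right end.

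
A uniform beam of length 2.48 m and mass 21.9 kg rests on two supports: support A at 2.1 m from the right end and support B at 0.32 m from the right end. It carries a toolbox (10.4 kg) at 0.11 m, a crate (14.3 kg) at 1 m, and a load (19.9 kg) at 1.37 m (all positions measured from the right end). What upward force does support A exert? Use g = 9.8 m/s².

R_A ≈ 267 N

About support B:
Beam weight: 21.9 × 9.8 = 214.6 N down at 1.24 m → arm 0.92 m, τ = 214.6 × 0.92 = 197.4 N·m counterclockwise.
Toolbox: 10.4 × 9.8 = 101.9 N down at 0.11 m → arm 0.21 m, τ = 101.9 × 0.21 = 21.4 N·m clockwise.
Crate: 14.3 × 9.8 = 140.1 N down at 1 m → arm 0.68 m, τ = 140.1 × 0.68 = 95.27 N·m counterclockwise.
Load: 19.9 × 9.8 = 195 N down at 1.37 m → arm 1.05 m, τ = 195 × 1.05 = 204.8 N·m counterclockwise.
Net load moment about support B = 476.1 N·m counterclockwise.
Reaction R at support A is upward at 2.1 m, arm 1.78 m → moment R × 1.78 clockwise.
Στ = 0 ⇒ R × 1.78 = 476.1 ⇒ R = 267 N.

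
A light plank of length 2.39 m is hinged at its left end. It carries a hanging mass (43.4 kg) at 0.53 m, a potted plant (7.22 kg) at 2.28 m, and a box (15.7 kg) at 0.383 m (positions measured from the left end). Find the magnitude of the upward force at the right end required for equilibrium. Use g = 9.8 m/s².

Take moments about the left end.
Hanging mass: 43.4 × 9.8 = 425.3 N down at 0.53 m → arm 0.53 m, τ = 425.3 × 0.53 = 225.4 N·m clockwise.
Potted plant: 7.22 × 9.8 = 70.76 N down at 2.28 m → arm 2.28 m, τ = 70.76 × 2.28 = 161.3 N·m clockwise.
Box: 15.7 × 9.8 = 153.9 N down at 0.383 m → arm 0.383 m, τ = 153.9 × 0.383 = 58.94 N·m clockwise.
Net moment of the loads = 445.6 N·m clockwise.
The upward force F acts at the right end, arm 2.39 m, giving F × 2.39 counterclockwise.
Στ = 0 ⇒ F × 2.39 = 445.6 ⇒ F = 445.6 / 2.39 = 186 N.

F ≈ 186 N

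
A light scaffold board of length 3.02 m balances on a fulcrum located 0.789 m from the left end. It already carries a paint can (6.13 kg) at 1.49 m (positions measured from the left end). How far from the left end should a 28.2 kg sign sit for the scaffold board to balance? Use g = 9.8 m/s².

x ≈ 0.637 m from the left end

About the fulcrum (at 0.789 m from the left end):
Paint can: 6.13 × 9.8 = 60.07 N down at 1.49 m → arm 0.701 m, τ = 60.07 × 0.701 = 42.11 N·m clockwise.
Net moment of existing loads = 42.11 N·m clockwise.
The sign weighs 28.2 × 9.8 = 276.4 N and must supply an equal counterclockwise moment, so its lever arm about the fulcrum is 42.11 / 276.4 = 0.152 m.
That puts it at 0.789 − 0.152 = 0.637 m from the left end.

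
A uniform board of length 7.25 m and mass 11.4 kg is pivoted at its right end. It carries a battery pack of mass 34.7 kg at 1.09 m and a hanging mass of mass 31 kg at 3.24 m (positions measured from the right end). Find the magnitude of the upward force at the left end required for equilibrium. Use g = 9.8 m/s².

About the right end:
Beam weight: 11.4 × 9.8 = 111.7 N down at 3.625 m → arm 3.625 m, τ = 111.7 × 3.625 = 404.9 N·m counterclockwise.
Battery pack: 34.7 × 9.8 = 340.1 N down at 1.09 m → arm 1.09 m, τ = 340.1 × 1.09 = 370.7 N·m counterclockwise.
Hanging mass: 31 × 9.8 = 303.8 N down at 3.24 m → arm 3.24 m, τ = 303.8 × 3.24 = 984.3 N·m counterclockwise.
Net moment of the loads = 1760 N·m counterclockwise.
The upward force F acts at the left end, arm 7.25 m, giving F × 7.25 clockwise.
Setting net torque to zero: F × 7.25 = 1760 → F = 1760 / 7.25 = 243 N.

F ≈ 243 N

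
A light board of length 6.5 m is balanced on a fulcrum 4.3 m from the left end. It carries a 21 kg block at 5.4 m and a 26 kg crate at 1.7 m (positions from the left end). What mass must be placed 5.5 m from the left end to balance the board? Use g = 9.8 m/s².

m ≈ 37.1 kg

Choose the fulcrum (at 4.3 m from the left end) as the axis so the support reaction has zero arm there.
Block: 21 × 9.8 = 205.8 N down at 5.4 m → arm 1.1 m, τ = 205.8 × 1.1 = 226.4 N·m clockwise.
Crate: 26 × 9.8 = 254.8 N down at 1.7 m → arm 2.6 m, τ = 254.8 × 2.6 = 662.5 N·m counterclockwise.
Net moment of known loads = 436.1 N·m counterclockwise.
An unknown mass m at 5.5 m has arm 1.2 m; its moment is m·g·1.2 clockwise.
For rotational equilibrium, m × 9.8 × 1.2 = 436.1, so m = 436.1 / (9.8 × 1.2) = 37.1 kg.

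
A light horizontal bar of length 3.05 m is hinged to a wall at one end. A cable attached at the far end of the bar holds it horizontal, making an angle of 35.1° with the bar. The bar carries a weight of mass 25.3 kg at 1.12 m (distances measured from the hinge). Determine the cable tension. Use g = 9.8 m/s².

Taking torques about the hinge:
Weight: 25.3 × 9.8 = 247.9 N down at 1.12 m → arm 1.12 m, τ = 247.9 × 1.12 = 277.6 N·m clockwise.
Total clockwise load moment = 277.6 N·m.
The cable tension T acts at 3.05 m; only its component perpendicular to the bar, T sinθ, produces torque. sin 35.1° = 0.575.
Balancing moments: T × 3.05 × 0.575 = 277.6, giving T = 277.6 / 1.754 = 158 N.

T ≈ 158 N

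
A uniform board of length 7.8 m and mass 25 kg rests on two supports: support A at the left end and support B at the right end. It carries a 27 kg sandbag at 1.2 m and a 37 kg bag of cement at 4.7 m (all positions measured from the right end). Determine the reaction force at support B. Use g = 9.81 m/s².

R_B ≈ 491 N

Sum moments about support A (its reaction then has zero moment arm).
Beam weight: 25 × 9.81 = 245.2 N down at 3.9 m → arm 3.9 m, τ = 245.2 × 3.9 = 956.3 N·m clockwise.
Sandbag: 27 × 9.81 = 264.9 N down at 1.2 m → arm 6.6 m, τ = 264.9 × 6.6 = 1748 N·m clockwise.
Bag of cement: 37 × 9.81 = 363 N down at 4.7 m → arm 3.1 m, τ = 363 × 3.1 = 1125 N·m clockwise.
Net load moment about support A = 3829 N·m clockwise.
Reaction R at support B is upward at 0 m, arm 7.8 m → moment R × 7.8 counterclockwise.
Balancing moments: R × 7.8 = 3829, giving R = 491 N.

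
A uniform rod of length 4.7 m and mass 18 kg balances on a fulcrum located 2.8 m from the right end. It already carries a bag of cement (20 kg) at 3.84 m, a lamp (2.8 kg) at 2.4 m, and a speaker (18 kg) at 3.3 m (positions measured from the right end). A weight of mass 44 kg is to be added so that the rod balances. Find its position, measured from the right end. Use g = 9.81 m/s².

x ≈ 2.33 m from the right end

Taking torques about the fulcrum (at 2.8 m from the right end):
Beam weight: 18 × 9.81 = 176.6 N down at 2.35 m → arm 0.45 m, τ = 176.6 × 0.45 = 79.47 N·m clockwise.
Bag of cement: 20 × 9.81 = 196.2 N down at 3.84 m → arm 1.04 m, τ = 196.2 × 1.04 = 204 N·m counterclockwise.
Lamp: 2.8 × 9.81 = 27.47 N down at 2.4 m → arm 0.4 m, τ = 27.47 × 0.4 = 10.99 N·m clockwise.
Speaker: 18 × 9.81 = 176.6 N down at 3.3 m → arm 0.5 m, τ = 176.6 × 0.5 = 88.3 N·m counterclockwise.
Net moment of existing loads = 201.8 N·m counterclockwise.
The weight weighs 44 × 9.81 = 431.6 N and must supply an equal clockwise moment, so its lever arm about the fulcrum is 201.8 / 431.6 = 0.468 m.
That puts it at 2.8 − 0.468 = 2.33 m from the right end.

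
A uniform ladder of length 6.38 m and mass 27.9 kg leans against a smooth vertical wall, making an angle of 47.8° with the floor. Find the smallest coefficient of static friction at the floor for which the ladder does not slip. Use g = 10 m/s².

μ_min ≈ 0.453

Sum moments about the foot of the ladder (the floor normal and friction both act there and drop out).
Ladder weight 27.9×10 = 279 N acts at 3.19 m along the ladder; its horizontal arm is 3.19·cos47.8° = 2.143 m → τ = 597.9 N·m clockwise.
Wall normal N acts horizontally at the top; its moment arm is the height L sinθ = 6.38·sin47.8° = 4.726 m, counterclockwise.
Setting net torque to zero: N × 4.726 = 597.9 → N = 126.5 N.
ΣFx = 0 ⇒ f = N_wall = 126.5 N. ΣFy = 0 ⇒ N_floor = 279 N.
μ_min = f / N_floor = 126.5 / 279 = 0.453.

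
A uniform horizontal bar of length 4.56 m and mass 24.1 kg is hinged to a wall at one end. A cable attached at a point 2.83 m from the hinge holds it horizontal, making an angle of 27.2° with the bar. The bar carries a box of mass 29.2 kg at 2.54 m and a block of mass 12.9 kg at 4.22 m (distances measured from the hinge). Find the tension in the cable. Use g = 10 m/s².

About the hinge:
Beam weight: 24.1 × 10 = 241 N down at 2.28 m → arm 2.28 m, τ = 241 × 2.28 = 549.5 N·m clockwise.
Box: 29.2 × 10 = 292 N down at 2.54 m → arm 2.54 m, τ = 292 × 2.54 = 741.7 N·m clockwise.
Block: 12.9 × 10 = 129 N down at 4.22 m → arm 4.22 m, τ = 129 × 4.22 = 544.4 N·m clockwise.
Total clockwise load moment = 1836 N·m.
The cable tension T acts at 2.83 m; only its component perpendicular to the bar, T sinθ, produces torque. sin 27.2° = 0.4571.
Balancing moments: T × 2.83 × 0.4571 = 1836, giving T = 1836 / 1.294 = 1420 N.

T ≈ 1420 N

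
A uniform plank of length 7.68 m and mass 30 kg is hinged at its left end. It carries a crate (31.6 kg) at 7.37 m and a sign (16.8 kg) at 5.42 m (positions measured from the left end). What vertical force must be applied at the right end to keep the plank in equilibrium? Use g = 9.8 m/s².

Taking torques about the left end:
Beam weight: 30 × 9.8 = 294 N down at 3.84 m → arm 3.84 m, τ = 294 × 3.84 = 1129 N·m clockwise.
Crate: 31.6 × 9.8 = 309.7 N down at 7.37 m → arm 7.37 m, τ = 309.7 × 7.37 = 2282 N·m clockwise.
Sign: 16.8 × 9.8 = 164.6 N down at 5.42 m → arm 5.42 m, τ = 164.6 × 5.42 = 892.1 N·m clockwise.
Net moment of the loads = 4303 N·m clockwise.
The upward force F acts at the right end, arm 7.68 m, giving F × 7.68 counterclockwise.
Balancing moments: F × 7.68 = 4303, giving F = 4303 / 7.68 = 560 N.

F ≈ 560 N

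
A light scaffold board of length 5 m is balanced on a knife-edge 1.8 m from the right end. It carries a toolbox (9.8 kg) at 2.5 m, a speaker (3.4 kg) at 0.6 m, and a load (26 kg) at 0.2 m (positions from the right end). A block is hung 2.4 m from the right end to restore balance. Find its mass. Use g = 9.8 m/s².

Sum moments about the knife-edge (at 1.8 m from the right end) (the support reaction has zero arm there).
Toolbox: 9.8 × 9.8 = 96.04 N down at 2.5 m → arm 0.7 m, τ = 96.04 × 0.7 = 67.23 N·m counterclockwise.
Speaker: 3.4 × 9.8 = 33.32 N down at 0.6 m → arm 1.2 m, τ = 33.32 × 1.2 = 39.98 N·m clockwise.
Load: 26 × 9.8 = 254.8 N down at 0.2 m → arm 1.6 m, τ = 254.8 × 1.6 = 407.7 N·m clockwise.
Net moment of known loads = 380.4 N·m clockwise.
An unknown mass m at 2.4 m has arm 0.6 m; its moment is m·g·0.6 counterclockwise.
Balancing moments: m × 9.8 × 0.6 = 380.4, giving m = 380.4 / (9.8 × 0.6) = 64.7 kg.

m ≈ 64.7 kg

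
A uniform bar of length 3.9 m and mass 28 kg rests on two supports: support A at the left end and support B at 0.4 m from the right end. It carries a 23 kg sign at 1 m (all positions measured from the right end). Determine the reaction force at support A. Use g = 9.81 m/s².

R_A ≈ 160 N

Sum moments about support B (its reaction then has zero moment arm).
Beam weight: 28 × 9.81 = 274.7 N down at 1.95 m → arm 1.55 m, τ = 274.7 × 1.55 = 425.8 N·m counterclockwise.
Sign: 23 × 9.81 = 225.6 N down at 1 m → arm 0.6 m, τ = 225.6 × 0.6 = 135.4 N·m counterclockwise.
Net load moment about support B = 561.2 N·m counterclockwise.
Reaction R at support A is upward at 3.9 m, arm 3.5 m → moment R × 3.5 clockwise.
Balancing moments: R × 3.5 = 561.2, giving R = 160 N.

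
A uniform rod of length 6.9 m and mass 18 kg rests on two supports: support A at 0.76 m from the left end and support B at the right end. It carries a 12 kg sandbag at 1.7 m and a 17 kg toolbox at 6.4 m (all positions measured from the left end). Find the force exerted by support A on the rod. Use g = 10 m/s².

Sum moments about support B (its reaction then has zero moment arm).
Beam weight: 18 × 10 = 180 N down at 3.45 m → arm 3.45 m, τ = 180 × 3.45 = 621 N·m counterclockwise.
Sandbag: 12 × 10 = 120 N down at 1.7 m → arm 5.2 m, τ = 120 × 5.2 = 624 N·m counterclockwise.
Toolbox: 17 × 10 = 170 N down at 6.4 m → arm 0.5 m, τ = 170 × 0.5 = 85 N·m counterclockwise.
Net load moment about support B = 1330 N·m counterclockwise.
Reaction R at support A is upward at 0.76 m, arm 6.14 m → moment R × 6.14 clockwise.
For rotational equilibrium, R × 6.14 = 1330, so R = 217 N.

R_A ≈ 217 N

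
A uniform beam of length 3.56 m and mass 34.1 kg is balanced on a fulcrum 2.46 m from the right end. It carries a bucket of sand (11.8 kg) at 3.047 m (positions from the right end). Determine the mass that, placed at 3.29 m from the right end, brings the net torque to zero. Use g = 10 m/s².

Sum moments about the fulcrum (at 2.46 m from the right end) (the support reaction has zero arm there).
Beam weight: 34.1 × 10 = 341 N down at 1.78 m → arm 0.68 m, τ = 341 × 0.68 = 231.9 N·m clockwise.
Bucket of sand: 11.8 × 10 = 118 N down at 3.047 m → arm 0.587 m, τ = 118 × 0.587 = 69.27 N·m counterclockwise.
Net moment of known loads = 162.6 N·m clockwise.
An unknown mass m at 3.29 m has arm 0.83 m; its moment is m·g·0.83 counterclockwise.
Στ = 0 ⇒ m × 10 × 0.83 = 162.6 ⇒ m = 162.6 / (10 × 0.83) = 19.6 kg.

m ≈ 19.6 kg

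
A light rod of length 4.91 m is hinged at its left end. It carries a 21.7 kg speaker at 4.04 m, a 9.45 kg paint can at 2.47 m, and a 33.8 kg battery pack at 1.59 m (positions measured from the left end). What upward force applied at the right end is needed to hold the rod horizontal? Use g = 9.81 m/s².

Sum moments about the left end (the unknown pivot reaction has zero arm there).
Speaker: 21.7 × 9.81 = 212.9 N down at 4.04 m → arm 4.04 m, τ = 212.9 × 4.04 = 860.1 N·m clockwise.
Paint can: 9.45 × 9.81 = 92.7 N down at 2.47 m → arm 2.47 m, τ = 92.7 × 2.47 = 229 N·m clockwise.
Battery pack: 33.8 × 9.81 = 331.6 N down at 1.59 m → arm 1.59 m, τ = 331.6 × 1.59 = 527.2 N·m clockwise.
Net moment of the loads = 1616 N·m clockwise.
The upward force F acts at the right end, arm 4.91 m, giving F × 4.91 counterclockwise.
Στ = 0 ⇒ F × 4.91 = 1616 ⇒ F = 1616 / 4.91 = 329 N.

F ≈ 329 N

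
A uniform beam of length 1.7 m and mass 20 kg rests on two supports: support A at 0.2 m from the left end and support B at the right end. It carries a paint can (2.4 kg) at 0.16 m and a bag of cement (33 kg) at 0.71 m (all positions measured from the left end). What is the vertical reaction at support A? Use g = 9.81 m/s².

Take moments about support B.
Beam weight: 20 × 9.81 = 196.2 N down at 0.85 m → arm 0.85 m, τ = 196.2 × 0.85 = 166.8 N·m counterclockwise.
Paint can: 2.4 × 9.81 = 23.54 N down at 0.16 m → arm 1.54 m, τ = 23.54 × 1.54 = 36.25 N·m counterclockwise.
Bag of cement: 33 × 9.81 = 323.7 N down at 0.71 m → arm 0.99 m, τ = 323.7 × 0.99 = 320.5 N·m counterclockwise.
Net load moment about support B = 523.5 N·m counterclockwise.
Reaction R at support A is upward at 0.2 m, arm 1.5 m → moment R × 1.5 clockwise.
Στ = 0 ⇒ R × 1.5 = 523.5 ⇒ R = 349 N.

R_A ≈ 349 N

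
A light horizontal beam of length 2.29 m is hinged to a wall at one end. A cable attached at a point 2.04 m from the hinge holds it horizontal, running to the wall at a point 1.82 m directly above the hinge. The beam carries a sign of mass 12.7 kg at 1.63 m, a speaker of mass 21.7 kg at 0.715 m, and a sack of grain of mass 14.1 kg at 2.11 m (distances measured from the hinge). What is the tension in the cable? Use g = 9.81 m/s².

T ≈ 477 N

Taking torques about the hinge:
Sign: 12.7 × 9.81 = 124.6 N down at 1.63 m → arm 1.63 m, τ = 124.6 × 1.63 = 203.1 N·m clockwise.
Speaker: 21.7 × 9.81 = 212.9 N down at 0.715 m → arm 0.715 m, τ = 212.9 × 0.715 = 152.2 N·m clockwise.
Sack of grain: 14.1 × 9.81 = 138.3 N down at 2.11 m → arm 2.11 m, τ = 138.3 × 2.11 = 291.8 N·m clockwise.
Total clockwise load moment = 647.1 N·m.
The cable tension T acts at 2.04 m; only its component perpendicular to the beam, T sinθ, produces torque. sinθ = h/√(h²+d²) = 1.82/√(1.82²+2.04²) = 0.6657.
For rotational equilibrium, T × 2.04 × 0.6657 = 647.1, so T = 647.1 / 1.358 = 477 N.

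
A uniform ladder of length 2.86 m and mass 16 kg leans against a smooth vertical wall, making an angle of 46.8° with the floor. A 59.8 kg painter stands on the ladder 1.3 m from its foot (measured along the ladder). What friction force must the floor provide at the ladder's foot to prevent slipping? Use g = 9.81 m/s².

Taking torques about the foot of the ladder:
Ladder weight 16×9.81 = 157 N acts at 1.43 m along the ladder; its horizontal arm is 1.43·cos46.8° = 0.9789 m → τ = 153.7 N·m clockwise.
Painter: 59.8×9.81 = 586.6 N at 1.3 m → arm 0.8899 m → τ = 522 N·m clockwise.
Wall normal N acts horizontally at the top; its moment arm is the height L sinθ = 2.86·sin46.8° = 2.085 m, counterclockwise.
Στ = 0 ⇒ N × 2.085 = 675.7 ⇒ N = 324 N.
ΣFx = 0: friction at the foot balances the wall's push, so f = N_wall = 324 N.

f ≈ 324 N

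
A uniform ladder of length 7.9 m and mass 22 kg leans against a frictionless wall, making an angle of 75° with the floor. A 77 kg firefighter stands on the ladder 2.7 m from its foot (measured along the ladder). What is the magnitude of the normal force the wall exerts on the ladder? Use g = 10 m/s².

N_wall ≈ 100 N

Choose the foot of the ladder as the axis so the floor normal and friction both act there and drop out.
Ladder weight 22×10 = 220 N acts at 3.95 m along the ladder; its horizontal arm is 3.95·cos75° = 1.022 m → τ = 224.8 N·m clockwise.
Firefighter: 77×10 = 770 N at 2.7 m → arm 0.6988 m → τ = 538.1 N·m clockwise.
Wall normal N acts horizontally at the top; its moment arm is the height L sinθ = 7.9·sin75° = 7.631 m, counterclockwise.
Στ = 0 ⇒ N × 7.631 = 762.9 ⇒ N = 100 N.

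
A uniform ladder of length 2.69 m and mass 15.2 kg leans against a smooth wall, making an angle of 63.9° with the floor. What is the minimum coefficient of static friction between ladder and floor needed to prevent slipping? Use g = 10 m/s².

Sum moments about the foot of the ladder (the floor normal and friction both act there and drop out).
Ladder weight 15.2×10 = 152 N acts at 1.345 m along the ladder; its horizontal arm is 1.345·cos63.9° = 0.5917 m → τ = 89.94 N·m clockwise.
Wall normal N acts horizontally at the top; its moment arm is the height L sinθ = 2.69·sin63.9° = 2.416 m, counterclockwise.
Setting net torque to zero: N × 2.416 = 89.94 → N = 37.23 N.
ΣFx = 0 ⇒ f = N_wall = 37.23 N. ΣFy = 0 ⇒ N_floor = 152 N.
μ_min = f / N_floor = 37.23 / 152 = 0.245.

μ_min ≈ 0.245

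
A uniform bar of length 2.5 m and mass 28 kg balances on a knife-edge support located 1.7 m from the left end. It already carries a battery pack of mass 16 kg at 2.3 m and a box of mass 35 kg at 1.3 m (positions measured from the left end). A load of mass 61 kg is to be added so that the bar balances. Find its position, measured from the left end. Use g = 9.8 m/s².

Sum moments about the knife-edge support (at 1.7 m from the left end) (the support reaction has zero arm there).
Beam weight: 28 × 9.8 = 274.4 N down at 1.25 m → arm 0.45 m, τ = 274.4 × 0.45 = 123.5 N·m counterclockwise.
Battery pack: 16 × 9.8 = 156.8 N down at 2.3 m → arm 0.6 m, τ = 156.8 × 0.6 = 94.08 N·m clockwise.
Box: 35 × 9.8 = 343 N down at 1.3 m → arm 0.4 m, τ = 343 × 0.4 = 137.2 N·m counterclockwise.
Net moment of existing loads = 166.6 N·m counterclockwise.
The load weighs 61 × 9.8 = 597.8 N and must supply an equal clockwise moment, so its lever arm about the knife-edge support is 166.6 / 597.8 = 0.279 m.
That puts it at 1.7 + 0.279 = 1.98 m from the left end.

x ≈ 1.98 m from the left end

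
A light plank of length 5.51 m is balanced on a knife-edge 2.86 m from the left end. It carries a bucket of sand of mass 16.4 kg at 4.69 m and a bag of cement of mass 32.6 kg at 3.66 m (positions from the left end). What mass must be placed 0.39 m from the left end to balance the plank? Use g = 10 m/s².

m ≈ 22.7 kg

About the knife-edge (at 2.86 m from the left end):
Bucket of sand: 16.4 × 10 = 164 N down at 4.69 m → arm 1.83 m, τ = 164 × 1.83 = 300.1 N·m clockwise.
Bag of cement: 32.6 × 10 = 326 N down at 3.66 m → arm 0.8 m, τ = 326 × 0.8 = 260.8 N·m clockwise.
Net moment of known loads = 560.9 N·m clockwise.
An unknown mass m at 0.39 m has arm 2.47 m; its moment is m·g·2.47 counterclockwise.
Setting net torque to zero: m × 10 × 2.47 = 560.9 → m = 560.9 / (10 × 2.47) = 22.7 kg.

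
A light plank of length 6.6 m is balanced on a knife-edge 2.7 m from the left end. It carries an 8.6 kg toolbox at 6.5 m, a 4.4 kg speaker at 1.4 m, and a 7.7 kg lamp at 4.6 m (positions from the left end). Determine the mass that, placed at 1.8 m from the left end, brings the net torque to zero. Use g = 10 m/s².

m ≈ 46.2 kg

Choose the knife-edge (at 2.7 m from the left end) as the axis so the support reaction has zero arm there.
Toolbox: 8.6 × 10 = 86 N down at 6.5 m → arm 3.8 m, τ = 86 × 3.8 = 326.8 N·m clockwise.
Speaker: 4.4 × 10 = 44 N down at 1.4 m → arm 1.3 m, τ = 44 × 1.3 = 57.2 N·m counterclockwise.
Lamp: 7.7 × 10 = 77 N down at 4.6 m → arm 1.9 m, τ = 77 × 1.9 = 146.3 N·m clockwise.
Net moment of known loads = 415.9 N·m clockwise.
An unknown mass m at 1.8 m has arm 0.9 m; its moment is m·g·0.9 counterclockwise.
Setting net torque to zero: m × 10 × 0.9 = 415.9 → m = 415.9 / (10 × 0.9) = 46.2 kg.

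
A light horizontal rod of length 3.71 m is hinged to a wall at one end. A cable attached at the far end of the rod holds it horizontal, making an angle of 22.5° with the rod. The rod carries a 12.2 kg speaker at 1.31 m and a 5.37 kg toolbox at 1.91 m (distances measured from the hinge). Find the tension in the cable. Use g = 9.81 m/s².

T ≈ 181 N

Taking torques about the hinge:
Speaker: 12.2 × 9.81 = 119.7 N down at 1.31 m → arm 1.31 m, τ = 119.7 × 1.31 = 156.8 N·m clockwise.
Toolbox: 5.37 × 9.81 = 52.68 N down at 1.91 m → arm 1.91 m, τ = 52.68 × 1.91 = 100.6 N·m clockwise.
Total clockwise load moment = 257.4 N·m.
The cable tension T acts at 3.71 m; only its component perpendicular to the rod, T sinθ, produces torque. sin 22.5° = 0.3827.
For rotational equilibrium, T × 3.71 × 0.3827 = 257.4, so T = 257.4 / 1.42 = 181 N.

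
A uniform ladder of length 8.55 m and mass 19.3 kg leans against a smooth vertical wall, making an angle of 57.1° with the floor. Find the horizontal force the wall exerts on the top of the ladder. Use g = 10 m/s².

About the foot of the ladder:
Ladder weight 19.3×10 = 193 N acts at 4.275 m along the ladder; its horizontal arm is 4.275·cos57.1° = 2.322 m → τ = 448.1 N·m clockwise.
Wall normal N acts horizontally at the top; its moment arm is the height L sinθ = 8.55·sin57.1° = 7.179 m, counterclockwise.
Balancing moments: N × 7.179 = 448.1, giving N = 62.4 N.

N_wall ≈ 62.4 N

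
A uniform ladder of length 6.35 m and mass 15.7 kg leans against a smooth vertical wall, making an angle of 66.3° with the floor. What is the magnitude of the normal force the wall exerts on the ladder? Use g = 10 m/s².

Sum moments about the foot of the ladder (the floor normal and friction both act there and drop out).
Ladder weight 15.7×10 = 157 N acts at 3.175 m along the ladder; its horizontal arm is 3.175·cos66.3° = 1.276 m → τ = 200.3 N·m clockwise.
Wall normal N acts horizontally at the top; its moment arm is the height L sinθ = 6.35·sin66.3° = 5.814 m, counterclockwise.
Setting net torque to zero: N × 5.814 = 200.3 → N = 34.5 N.

N_wall ≈ 34.5 N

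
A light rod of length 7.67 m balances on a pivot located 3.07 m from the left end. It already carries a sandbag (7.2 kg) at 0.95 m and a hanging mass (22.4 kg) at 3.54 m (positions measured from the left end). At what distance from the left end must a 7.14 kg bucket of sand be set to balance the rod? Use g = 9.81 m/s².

Taking torques about the pivot (at 3.07 m from the left end):
Sandbag: 7.2 × 9.81 = 70.63 N down at 0.95 m → arm 2.12 m, τ = 70.63 × 2.12 = 149.7 N·m counterclockwise.
Hanging mass: 22.4 × 9.81 = 219.7 N down at 3.54 m → arm 0.47 m, τ = 219.7 × 0.47 = 103.3 N·m clockwise.
Net moment of existing loads = 46.4 N·m counterclockwise.
The bucket of sand weighs 7.14 × 9.81 = 70.04 N and must supply an equal clockwise moment, so its lever arm about the pivot is 46.4 / 70.04 = 0.662 m.
That puts it at 3.07 + 0.662 = 3.73 m from the left end.

x ≈ 3.73 m from the left end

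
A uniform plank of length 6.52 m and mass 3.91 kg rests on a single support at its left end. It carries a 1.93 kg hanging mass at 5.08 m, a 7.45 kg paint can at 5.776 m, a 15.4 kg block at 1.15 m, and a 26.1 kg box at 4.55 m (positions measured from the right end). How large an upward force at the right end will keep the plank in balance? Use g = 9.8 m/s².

F ≈ 233 N

Choose the left end as the axis so the unknown pivot reaction has zero arm there.
Beam weight: 3.91 × 9.8 = 38.32 N down at 3.26 m → arm 3.26 m, τ = 38.32 × 3.26 = 124.9 N·m clockwise.
Hanging mass: 1.93 × 9.8 = 18.91 N down at 5.08 m → arm 1.44 m, τ = 18.91 × 1.44 = 27.23 N·m clockwise.
Paint can: 7.45 × 9.8 = 73.01 N down at 5.776 m → arm 0.744 m, τ = 73.01 × 0.744 = 54.32 N·m clockwise.
Block: 15.4 × 9.8 = 150.9 N down at 1.15 m → arm 5.37 m, τ = 150.9 × 5.37 = 810.3 N·m clockwise.
Box: 26.1 × 9.8 = 255.8 N down at 4.55 m → arm 1.97 m, τ = 255.8 × 1.97 = 503.9 N·m clockwise.
Net moment of the loads = 1521 N·m clockwise.
The upward force F acts at the right end, arm 6.52 m, giving F × 6.52 counterclockwise.
Στ = 0 ⇒ F × 6.52 = 1521 ⇒ F = 1521 / 6.52 = 233 N.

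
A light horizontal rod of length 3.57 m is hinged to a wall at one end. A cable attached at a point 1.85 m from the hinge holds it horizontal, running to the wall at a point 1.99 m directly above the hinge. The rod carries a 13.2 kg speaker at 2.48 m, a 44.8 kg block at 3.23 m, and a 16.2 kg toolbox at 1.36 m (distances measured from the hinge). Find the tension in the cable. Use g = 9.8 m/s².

T ≈ 1440 N

Taking torques about the hinge:
Speaker: 13.2 × 9.8 = 129.4 N down at 2.48 m → arm 2.48 m, τ = 129.4 × 2.48 = 320.9 N·m clockwise.
Block: 44.8 × 9.8 = 439 N down at 3.23 m → arm 3.23 m, τ = 439 × 3.23 = 1418 N·m clockwise.
Toolbox: 16.2 × 9.8 = 158.8 N down at 1.36 m → arm 1.36 m, τ = 158.8 × 1.36 = 216 N·m clockwise.
Total clockwise load moment = 1955 N·m.
The cable tension T acts at 1.85 m; only its component perpendicular to the rod, T sinθ, produces torque. sinθ = h/√(h²+d²) = 1.99/√(1.99²+1.85²) = 0.7324.
Στ = 0 ⇒ T × 1.85 × 0.7324 = 1955 ⇒ T = 1955 / 1.355 = 1440 N.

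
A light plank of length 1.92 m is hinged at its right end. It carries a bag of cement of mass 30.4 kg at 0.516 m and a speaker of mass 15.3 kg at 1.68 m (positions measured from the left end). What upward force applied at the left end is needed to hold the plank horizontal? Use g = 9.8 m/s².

Sum moments about the right end (the unknown pivot reaction has zero arm there).
Bag of cement: 30.4 × 9.8 = 297.9 N down at 0.516 m → arm 1.404 m, τ = 297.9 × 1.404 = 418.3 N·m counterclockwise.
Speaker: 15.3 × 9.8 = 149.9 N down at 1.68 m → arm 0.24 m, τ = 149.9 × 0.24 = 35.98 N·m counterclockwise.
Net moment of the loads = 454.3 N·m counterclockwise.
The upward force F acts at the left end, arm 1.92 m, giving F × 1.92 clockwise.
Setting net torque to zero: F × 1.92 = 454.3 → F = 454.3 / 1.92 = 237 N.

F ≈ 237 N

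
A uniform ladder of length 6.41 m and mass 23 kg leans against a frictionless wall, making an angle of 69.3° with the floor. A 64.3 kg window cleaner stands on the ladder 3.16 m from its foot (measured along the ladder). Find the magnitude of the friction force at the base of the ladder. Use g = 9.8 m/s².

About the foot of the ladder:
Ladder weight 23×9.8 = 225.4 N acts at 3.205 m along the ladder; its horizontal arm is 3.205·cos69.3° = 1.133 m → τ = 255.4 N·m clockwise.
Window cleaner: 64.3×9.8 = 630.1 N at 3.16 m → arm 1.117 m → τ = 703.8 N·m clockwise.
Wall normal N acts horizontally at the top; its moment arm is the height L sinθ = 6.41·sin69.3° = 5.996 m, counterclockwise.
Balancing moments: N × 5.996 = 959.2, giving N = 160 N.
ΣFx = 0: friction at the foot balances the wall's push, so f = N_wall = 160 N.

f ≈ 160 N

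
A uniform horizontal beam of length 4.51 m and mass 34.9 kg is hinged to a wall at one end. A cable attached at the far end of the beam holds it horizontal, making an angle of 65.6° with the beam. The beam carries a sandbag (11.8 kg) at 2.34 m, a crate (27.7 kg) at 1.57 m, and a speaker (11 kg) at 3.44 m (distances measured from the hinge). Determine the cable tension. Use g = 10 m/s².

T ≈ 457 N

Sum moments about the hinge (the unknown hinge reaction has zero arm there).
Beam weight: 34.9 × 10 = 349 N down at 2.255 m → arm 2.255 m, τ = 349 × 2.255 = 787 N·m clockwise.
Sandbag: 11.8 × 10 = 118 N down at 2.34 m → arm 2.34 m, τ = 118 × 2.34 = 276.1 N·m clockwise.
Crate: 27.7 × 10 = 277 N down at 1.57 m → arm 1.57 m, τ = 277 × 1.57 = 434.9 N·m clockwise.
Speaker: 11 × 10 = 110 N down at 3.44 m → arm 3.44 m, τ = 110 × 3.44 = 378.4 N·m clockwise.
Total clockwise load moment = 1876 N·m.
The cable tension T acts at 4.51 m; only its component perpendicular to the beam, T sinθ, produces torque. sin 65.6° = 0.9107.
Balancing moments: T × 4.51 × 0.9107 = 1876, giving T = 1876 / 4.107 = 457 N.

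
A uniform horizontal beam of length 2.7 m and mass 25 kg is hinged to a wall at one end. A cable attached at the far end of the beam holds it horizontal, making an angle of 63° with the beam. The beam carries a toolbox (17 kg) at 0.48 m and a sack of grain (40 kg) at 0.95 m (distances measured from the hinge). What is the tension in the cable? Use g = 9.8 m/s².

About the hinge:
Beam weight: 25 × 9.8 = 245 N down at 1.35 m → arm 1.35 m, τ = 245 × 1.35 = 330.8 N·m clockwise.
Toolbox: 17 × 9.8 = 166.6 N down at 0.48 m → arm 0.48 m, τ = 166.6 × 0.48 = 79.97 N·m clockwise.
Sack of grain: 40 × 9.8 = 392 N down at 0.95 m → arm 0.95 m, τ = 392 × 0.95 = 372.4 N·m clockwise.
Total clockwise load moment = 783.2 N·m.
The cable tension T acts at 2.7 m; only its component perpendicular to the beam, T sinθ, produces torque. sin 63° = 0.891.
For rotational equilibrium, T × 2.7 × 0.891 = 783.2, so T = 783.2 / 2.406 = 326 N.

T ≈ 326 N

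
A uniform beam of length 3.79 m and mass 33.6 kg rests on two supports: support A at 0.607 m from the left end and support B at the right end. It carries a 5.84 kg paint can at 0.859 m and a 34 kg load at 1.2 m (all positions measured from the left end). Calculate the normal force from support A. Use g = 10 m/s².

R_A ≈ 530 N

Taking torques about support B:
Beam weight: 33.6 × 10 = 336 N down at 1.895 m → arm 1.895 m, τ = 336 × 1.895 = 636.7 N·m counterclockwise.
Paint can: 5.84 × 10 = 58.4 N down at 0.859 m → arm 2.931 m, τ = 58.4 × 2.931 = 171.2 N·m counterclockwise.
Load: 34 × 10 = 340 N down at 1.2 m → arm 2.59 m, τ = 340 × 2.59 = 880.6 N·m counterclockwise.
Net load moment about support B = 1688 N·m counterclockwise.
Reaction R at support A is upward at 0.607 m, arm 3.183 m → moment R × 3.183 clockwise.
Στ = 0 ⇒ R × 3.183 = 1688 ⇒ R = 530 N.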